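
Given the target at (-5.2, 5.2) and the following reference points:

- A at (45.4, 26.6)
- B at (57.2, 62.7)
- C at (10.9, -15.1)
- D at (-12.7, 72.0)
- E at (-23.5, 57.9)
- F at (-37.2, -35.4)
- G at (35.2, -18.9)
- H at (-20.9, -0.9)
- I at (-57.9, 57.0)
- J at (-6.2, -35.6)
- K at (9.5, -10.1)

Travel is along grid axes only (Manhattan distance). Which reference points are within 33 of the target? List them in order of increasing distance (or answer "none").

H, K

Distances from (-5.2, 5.2):
A: |50.6| + |21.4| = 50.6 + 21.4 = 72.0
B: |62.4| + |57.5| = 62.4 + 57.5 = 119.9
C: |16.1| + |-20.3| = 16.1 + 20.3 = 36.4
D: |-7.5| + |66.8| = 7.5 + 66.8 = 74.3
E: |-18.3| + |52.7| = 18.3 + 52.7 = 71.0
F: |-32.0| + |-40.6| = 32.0 + 40.6 = 72.6
G: |40.4| + |-24.1| = 40.4 + 24.1 = 64.5
H: |-15.7| + |-6.1| = 15.7 + 6.1 = 21.8
I: |-52.7| + |51.8| = 52.7 + 51.8 = 104.5
J: |-1.0| + |-40.8| = 1.0 + 40.8 = 41.8
K: |14.7| + |-15.3| = 14.7 + 15.3 = 30.0
Threshold 33: H (21.8), K (30.0) are within range.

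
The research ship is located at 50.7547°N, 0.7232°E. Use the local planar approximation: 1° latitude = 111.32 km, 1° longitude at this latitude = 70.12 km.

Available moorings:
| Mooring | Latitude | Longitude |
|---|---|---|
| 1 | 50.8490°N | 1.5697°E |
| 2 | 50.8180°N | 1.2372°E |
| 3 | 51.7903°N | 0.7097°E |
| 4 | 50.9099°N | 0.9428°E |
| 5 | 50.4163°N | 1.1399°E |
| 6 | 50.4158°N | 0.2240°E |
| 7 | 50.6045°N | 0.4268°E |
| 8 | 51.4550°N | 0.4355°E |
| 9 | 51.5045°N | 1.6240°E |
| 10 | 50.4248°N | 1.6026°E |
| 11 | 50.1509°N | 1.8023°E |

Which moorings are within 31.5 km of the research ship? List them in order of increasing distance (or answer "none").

4, 7

Distances from 50.7547°N, 0.7232°E:
1: √((0.0943·111.32)² + (0.8465·70.12)²) = √(110.197002 + 3523.203589) = 60.2777 km
2: √((0.0633·111.32)² + (0.5140·70.12)²) = √(49.653951 + 1299.002697) = 36.7241 km
3: √((1.0356·111.32)² + (-0.0135·70.12)²) = √(13290.168244 + 0.896089) = 115.2869 km
4: √((0.1552·111.32)² + (0.2196·70.12)²) = √(298.490030 + 237.109244) = 23.1430 km
5: √((-0.3384·111.32)² + (0.4167·70.12)²) = √(1419.080734 + 853.750195) = 47.6742 km
6: √((-0.3389·111.32)² + (-0.4992·70.12)²) = √(1423.277333 + 1225.273295) = 51.4641 km
7: √((-0.1502·111.32)² + (-0.2964·70.12)²) = √(279.567228 + 431.956699) = 26.6744 km
8: √((0.7003·111.32)² + (-0.2877·70.12)²) = √(6077.355591 + 406.971071) = 80.5253 km
9: √((0.7498·111.32)² + (0.9008·70.12)²) = √(6966.862953 + 3989.703023) = 104.6736 km
10: √((-0.3299·111.32)² + (0.8794·70.12)²) = √(1348.686550 + 3802.390685) = 71.7710 km
11: √((-0.6038·111.32)² + (1.0791·70.12)²) = √(4517.858376 + 5725.418012) = 101.2091 km
Threshold 31.5 km: 4 (23.1430 km), 7 (26.6744 km) are within range.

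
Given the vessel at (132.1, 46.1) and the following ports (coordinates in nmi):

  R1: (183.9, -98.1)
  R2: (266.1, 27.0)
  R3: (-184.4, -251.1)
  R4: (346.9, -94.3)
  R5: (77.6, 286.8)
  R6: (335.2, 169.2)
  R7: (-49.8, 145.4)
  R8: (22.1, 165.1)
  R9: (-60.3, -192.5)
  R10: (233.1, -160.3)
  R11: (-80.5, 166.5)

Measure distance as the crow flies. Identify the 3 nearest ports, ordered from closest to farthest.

R2, R1, R8

Distances from (132.1, 46.1):
R1: √((51.8)² + (-144.2)²) = √(2683.240 + 20793.640) = 153.2 nmi
R2: √((134.0)² + (-19.1)²) = √(17956.000 + 364.810) = 135.4 nmi
R3: √((-316.5)² + (-297.2)²) = √(100172.250 + 88327.840) = 434.2 nmi
R4: √((214.8)² + (-140.4)²) = √(46139.040 + 19712.160) = 256.6 nmi
R5: √((-54.5)² + (240.7)²) = √(2970.250 + 57936.490) = 246.8 nmi
R6: √((203.1)² + (123.1)²) = √(41249.610 + 15153.610) = 237.5 nmi
R7: √((-181.9)² + (99.3)²) = √(33087.610 + 9860.490) = 207.2 nmi
R8: √((-110.0)² + (119.0)²) = √(12100.000 + 14161.000) = 162.1 nmi
R9: √((-192.4)² + (-238.6)²) = √(37017.760 + 56929.960) = 306.5 nmi
R10: √((101.0)² + (-206.4)²) = √(10201.000 + 42600.960) = 229.8 nmi
R11: √((-212.6)² + (120.4)²) = √(45198.760 + 14496.160) = 244.3 nmi
Sorted: R2 (135.4 nmi) < R1 (153.2 nmi) < R8 (162.1 nmi) < R7 (207.2 nmi) < R10 (229.8 nmi) < …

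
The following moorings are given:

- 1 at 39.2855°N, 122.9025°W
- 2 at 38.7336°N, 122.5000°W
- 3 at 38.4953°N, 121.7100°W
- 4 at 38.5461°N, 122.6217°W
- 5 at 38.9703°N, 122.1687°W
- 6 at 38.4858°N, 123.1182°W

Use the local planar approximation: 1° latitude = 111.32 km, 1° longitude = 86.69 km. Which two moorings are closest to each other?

Pairwise distances:
1–2: √((-0.5519·111.32)² + (0.4025·86.69)²) = √(3774.567389 + 1217.502258) = 70.6546 km
1–3: √((-0.7902·111.32)² + (1.1925·86.69)²) = √(7737.852485 + 10686.974702) = 135.7381 km
1–4: √((-0.7394·111.32)² + (0.2808·86.69)²) = √(6774.937417 + 592.559838) = 85.8341 km
1–5: √((-0.3152·111.32)² + (0.7338·86.69)²) = √(1231.172235 + 4046.629291) = 72.6485 km
1–6: √((-0.7997·111.32)² + (-0.2157·86.69)²) = √(7925.024023 + 349.653835) = 90.9653 km
2–3: √((-0.2383·111.32)² + (0.7900·86.69)²) = √(703.711227 + 4690.208922) = 73.4433 km
2–4: √((-0.1875·111.32)² + (-0.1217·86.69)²) = √(435.661256 + 111.306150) = 23.3873 km
2–5: √((0.2367·111.32)² + (0.3313·86.69)²) = √(694.293199 + 824.861204) = 38.9763 km
2–6: √((-0.2478·111.32)² + (-0.6182·86.69)²) = √(760.937521 + 2872.076526) = 60.2745 km
3–4: √((0.0508·111.32)² + (-0.9117·86.69)²) = √(31.979658 + 6246.574378) = 79.2373 km
3–5: √((0.4750·111.32)² + (-0.4587·86.69)²) = √(2795.977129 + 1581.231605) = 66.1605 km
3–6: √((-0.0095·111.32)² + (-1.4082·86.69)²) = √(1.118391 + 14902.759259) = 122.0814 km
4–5: √((0.4242·111.32)² + (0.4530·86.69)²) = √(2229.911995 + 1542.177668) = 61.4173 km
4–6: √((-0.0603·111.32)² + (-0.4965·86.69)²) = √(45.058945 + 1852.578039) = 43.5619 km
5–6: √((-0.4845·111.32)² + (-0.9495·86.69)²) = √(2908.934605 + 6775.290861) = 98.4085 km
Closest pair: 2–4 at 23.3873 km.

2 and 4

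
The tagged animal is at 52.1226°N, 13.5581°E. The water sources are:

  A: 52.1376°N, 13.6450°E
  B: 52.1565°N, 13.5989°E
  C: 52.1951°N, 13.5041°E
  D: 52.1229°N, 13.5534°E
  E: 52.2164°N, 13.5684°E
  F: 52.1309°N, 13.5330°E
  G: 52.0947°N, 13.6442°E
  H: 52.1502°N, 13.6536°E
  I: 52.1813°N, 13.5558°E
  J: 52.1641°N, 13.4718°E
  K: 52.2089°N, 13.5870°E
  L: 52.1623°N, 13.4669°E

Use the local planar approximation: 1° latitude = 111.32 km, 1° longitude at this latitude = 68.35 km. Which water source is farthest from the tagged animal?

Distances from 52.1226°N, 13.5581°E:
A: √((0.0150·111.32)² + (0.0869·68.35)²) = √(2.788232 + 35.279026) = 6.1699 km
B: √((0.0339·111.32)² + (0.0408·68.35)²) = √(14.241174 + 7.776736) = 4.6923 km
C: √((0.0725·111.32)² + (-0.0540·68.35)²) = √(65.136198 + 13.622743) = 8.8746 km
D: √((0.0003·111.32)² + (-0.0047·68.35)²) = √(0.001115 + 0.103198) = 0.3230 km
E: √((0.0938·111.32)² + (0.0103·68.35)²) = √(109.031521 + 0.495623) = 10.4655 km
F: √((0.0083·111.32)² + (-0.0251·68.35)²) = √(0.853695 + 2.943232) = 1.9486 km
G: √((-0.0279·111.32)² + (0.0861·68.35)²) = √(9.646168 + 34.632460) = 6.6542 km
H: √((0.0276·111.32)² + (0.0955·68.35)²) = √(9.439838 + 42.607277) = 7.2144 km
I: √((0.0587·111.32)² + (-0.0023·68.35)²) = √(42.699481 + 0.024713) = 6.5364 km
J: √((0.0415·111.32)² + (-0.0863·68.35)²) = √(21.342367 + 34.793541) = 7.4924 km
K: √((0.0863·111.32)² + (0.0289·68.35)²) = √(92.292835 + 3.901869) = 9.8079 km
L: √((0.0397·111.32)² + (-0.0912·68.35)²) = √(19.531132 + 38.856772) = 7.6412 km
Maximum: E at 10.4655 km.

E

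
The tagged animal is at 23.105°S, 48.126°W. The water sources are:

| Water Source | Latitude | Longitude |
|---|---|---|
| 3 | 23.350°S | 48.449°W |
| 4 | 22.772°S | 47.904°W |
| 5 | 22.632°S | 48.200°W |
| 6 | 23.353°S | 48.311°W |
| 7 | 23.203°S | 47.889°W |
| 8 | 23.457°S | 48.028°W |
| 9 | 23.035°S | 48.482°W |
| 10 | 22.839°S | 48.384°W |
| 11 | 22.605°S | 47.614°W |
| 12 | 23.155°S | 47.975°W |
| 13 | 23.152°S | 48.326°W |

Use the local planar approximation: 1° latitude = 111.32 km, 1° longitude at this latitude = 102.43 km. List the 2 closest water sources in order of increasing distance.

12, 13

Distances from 23.105°S, 48.126°W:
3: 42.877 km
4: 43.488 km
5: 53.197 km
6: 33.485 km
7: 26.615 km
8: 40.450 km
9: 37.288 km
10: 39.689 km
11: 76.475 km
12: 16.438 km
13: 21.144 km
Sorted: 12 (16.438 km) < 13 (21.144 km) < 7 (26.615 km) < 6 (33.485 km) < …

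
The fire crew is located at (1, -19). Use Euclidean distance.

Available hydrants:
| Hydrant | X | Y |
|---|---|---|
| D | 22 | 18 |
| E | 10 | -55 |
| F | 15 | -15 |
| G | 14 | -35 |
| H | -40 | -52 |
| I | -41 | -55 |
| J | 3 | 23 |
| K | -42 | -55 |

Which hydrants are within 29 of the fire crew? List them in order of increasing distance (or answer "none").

F, G

Distances from (1, -19):
D: 42.5
E: 37.1
F: 14.6
G: 20.6
H: 52.6
I: 55.3
J: 42.0
K: 56.1
Threshold 29: F (14.6), G (20.6) are within range.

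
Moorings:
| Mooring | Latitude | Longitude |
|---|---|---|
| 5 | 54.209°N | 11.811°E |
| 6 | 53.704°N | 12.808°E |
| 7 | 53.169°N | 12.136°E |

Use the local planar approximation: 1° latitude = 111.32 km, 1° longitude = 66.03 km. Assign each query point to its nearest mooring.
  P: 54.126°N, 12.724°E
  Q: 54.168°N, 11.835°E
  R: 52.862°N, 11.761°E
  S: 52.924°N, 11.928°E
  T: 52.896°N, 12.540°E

P at 54.126°N, 12.724°E:
  5: 60.989 km
  6: 47.303 km
  7: 113.388 km
  → nearest: 6 (47.303 km)
Q at 54.168°N, 11.835°E:
  5: 4.831 km
  6: 82.436 km
  7: 112.971 km
  → nearest: 5 (4.831 km)
R at 52.862°N, 11.761°E:
  5: 149.984 km
  6: 116.469 km
  7: 42.203 km
  → nearest: 7 (42.203 km)
S at 52.924°N, 11.928°E:
  5: 143.255 km
  6: 104.478 km
  7: 30.536 km
  → nearest: 7 (30.536 km)
T at 52.896°N, 12.540°E:
  5: 153.885 km
  6: 91.671 km
  7: 40.437 km
  → nearest: 7 (40.437 km)

P→6; Q→5; R→7; S→7; T→7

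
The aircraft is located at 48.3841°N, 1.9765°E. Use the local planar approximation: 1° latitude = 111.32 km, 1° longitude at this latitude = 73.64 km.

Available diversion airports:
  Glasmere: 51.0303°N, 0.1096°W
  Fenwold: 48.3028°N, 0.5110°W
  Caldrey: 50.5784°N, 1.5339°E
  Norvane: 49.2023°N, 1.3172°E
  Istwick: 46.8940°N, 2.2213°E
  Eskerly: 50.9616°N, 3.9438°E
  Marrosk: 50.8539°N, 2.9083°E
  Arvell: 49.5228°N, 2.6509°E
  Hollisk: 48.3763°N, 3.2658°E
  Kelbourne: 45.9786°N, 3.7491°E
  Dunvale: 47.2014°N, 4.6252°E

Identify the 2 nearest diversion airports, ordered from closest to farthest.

Hollisk, Norvane

Distances from 48.3841°N, 1.9765°E:
Glasmere: √((2.6462·111.32)² + (-2.0861·73.64)²) = √(86774.421199 + 23599.228525) = 332.2253 km
Fenwold: √((-0.0813·111.32)² + (-2.4875·73.64)²) = √(81.908220 + 33554.729220) = 183.4029 km
Caldrey: √((2.1943·111.32)² + (-0.4426·73.64)²) = √(59667.576905 + 1062.307821) = 246.4343 km
Norvane: √((0.8182·111.32)² + (-0.6593·73.64)²) = √(8295.935096 + 2357.185230) = 103.2140 km
Istwick: √((-1.4901·111.32)² + (0.2448·73.64)²) = √(27515.488325 + 324.975325) = 166.8546 km
Eskerly: √((2.5775·111.32)² + (1.9673·73.64)²) = √(82327.275485 + 20987.888271) = 321.4268 km
Marrosk: √((2.4698·111.32)² + (0.9318·73.64)²) = √(75590.978627 + 4708.395890) = 283.3714 km
Arvell: √((1.1387·111.32)² + (0.6744·73.64)²) = √(16068.118896 + 2466.395293) = 136.1415 km
Hollisk: √((-0.0078·111.32)² + (1.2893·73.64)²) = √(0.753938 + 9014.373010) = 94.9480 km
Kelbourne: √((-2.4055·111.32)² + (1.7726·73.64)²) = √(71706.267646 + 17039.194078) = 297.9018 km
Dunvale: √((-1.1827·111.32)² + (2.6487·73.64)²) = √(17333.872148 + 38044.607047) = 235.3263 km
Sorted: Hollisk (94.9480 km) < Norvane (103.2140 km) < Arvell (136.1415 km) < Istwick (166.8546 km) < …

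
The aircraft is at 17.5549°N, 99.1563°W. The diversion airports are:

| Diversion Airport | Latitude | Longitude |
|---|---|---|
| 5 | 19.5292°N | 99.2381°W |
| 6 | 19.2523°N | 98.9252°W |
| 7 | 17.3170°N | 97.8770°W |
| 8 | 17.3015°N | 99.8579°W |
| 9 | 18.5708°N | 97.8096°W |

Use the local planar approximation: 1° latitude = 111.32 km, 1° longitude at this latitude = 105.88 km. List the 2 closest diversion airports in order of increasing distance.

8, 7

Distances from 17.5549°N, 99.1563°W:
5: √((1.9743·111.32)² + (-0.0818·105.88)²) = √(48302.842247 + 75.012644) = 219.9497 km
6: √((1.6974·111.32)² + (0.2311·105.88)²) = √(35703.828768 + 598.725501) = 190.5323 km
7: √((-0.2379·111.32)² + (1.2793·105.88)²) = √(701.350772 + 18347.321241) = 138.0169 km
8: √((-0.2534·111.32)² + (-0.7016·105.88)²) = √(795.718795 + 5518.321842) = 79.4609 km
9: √((1.0159·111.32)² + (1.3467·105.88)²) = √(12789.345386 + 20331.507709) = 181.9914 km
Sorted: 8 (79.4609 km) < 7 (138.0169 km) < 9 (181.9914 km) < 6 (190.5323 km) < …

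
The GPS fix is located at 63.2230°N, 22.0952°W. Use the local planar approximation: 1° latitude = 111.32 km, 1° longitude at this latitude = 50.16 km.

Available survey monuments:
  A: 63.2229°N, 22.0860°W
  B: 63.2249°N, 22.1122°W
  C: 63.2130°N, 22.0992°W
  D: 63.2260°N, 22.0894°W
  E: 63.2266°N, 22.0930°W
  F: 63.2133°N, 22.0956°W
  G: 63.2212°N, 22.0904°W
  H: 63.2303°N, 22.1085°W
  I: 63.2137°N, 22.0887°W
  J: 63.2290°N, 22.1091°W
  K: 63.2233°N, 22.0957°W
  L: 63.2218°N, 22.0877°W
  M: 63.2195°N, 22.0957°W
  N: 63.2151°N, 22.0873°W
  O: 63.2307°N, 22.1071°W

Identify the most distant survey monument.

Distances from 63.2230°N, 22.0952°W:
A: √((-0.0001·111.32)² + (0.0092·50.16)²) = √(0.000124 + 0.212956) = 0.4616 km
B: √((0.0019·111.32)² + (-0.0170·50.16)²) = √(0.044736 + 0.727131) = 0.8786 km
C: √((-0.0100·111.32)² + (-0.0040·50.16)²) = √(1.239214 + 0.040256) = 1.1311 km
D: √((0.0030·111.32)² + (0.0058·50.16)²) = √(0.111529 + 0.084639) = 0.4429 km
E: √((0.0036·111.32)² + (0.0022·50.16)²) = √(0.160602 + 0.012178) = 0.4157 km
F: √((-0.0097·111.32)² + (-0.0004·50.16)²) = √(1.165977 + 0.000403) = 1.0800 km
G: √((-0.0018·111.32)² + (0.0048·50.16)²) = √(0.040151 + 0.057969) = 0.3132 km
H: √((0.0073·111.32)² + (-0.0133·50.16)²) = √(0.660377 + 0.445060) = 1.0514 km
I: √((-0.0093·111.32)² + (0.0065·50.16)²) = √(1.071796 + 0.106302) = 1.0854 km
J: √((0.0060·111.32)² + (-0.0139·50.16)²) = √(0.446117 + 0.486121) = 0.9655 km
K: √((0.0003·111.32)² + (-0.0005·50.16)²) = √(0.001115 + 0.000629) = 0.0418 km
L: √((-0.0012·111.32)² + (0.0075·50.16)²) = √(0.017845 + 0.141526) = 0.3992 km
M: √((-0.0035·111.32)² + (-0.0005·50.16)²) = √(0.151804 + 0.000629) = 0.3904 km
N: √((-0.0079·111.32)² + (0.0079·50.16)²) = √(0.773394 + 0.157025) = 0.9646 km
O: √((0.0077·111.32)² + (-0.0119·50.16)²) = √(0.734730 + 0.356294) = 1.0445 km
Maximum: C at 1.1311 km.

C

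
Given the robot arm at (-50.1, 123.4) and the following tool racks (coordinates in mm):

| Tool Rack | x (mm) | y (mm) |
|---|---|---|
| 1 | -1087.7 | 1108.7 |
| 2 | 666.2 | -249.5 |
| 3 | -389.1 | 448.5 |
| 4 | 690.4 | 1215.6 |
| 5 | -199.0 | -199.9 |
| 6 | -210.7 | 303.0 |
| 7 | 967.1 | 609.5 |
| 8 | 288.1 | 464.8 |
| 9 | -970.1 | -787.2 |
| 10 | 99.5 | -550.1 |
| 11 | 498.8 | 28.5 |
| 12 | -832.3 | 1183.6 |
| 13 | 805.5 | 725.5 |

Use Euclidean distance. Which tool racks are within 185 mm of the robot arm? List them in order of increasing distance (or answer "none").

none

Distances from (-50.1, 123.4):
1: √((-1037.6)² + (985.3)²) = √(1076613.760 + 970816.090) = 1430.9 mm
2: √((716.3)² + (-372.9)²) = √(513085.690 + 139054.410) = 807.6 mm
3: √((-339.0)² + (325.1)²) = √(114921.000 + 105690.010) = 469.7 mm
4: √((740.5)² + (1092.2)²) = √(548340.250 + 1192900.840) = 1319.6 mm
5: √((-148.9)² + (-323.3)²) = √(22171.210 + 104522.890) = 355.9 mm
6: √((-160.6)² + (179.6)²) = √(25792.360 + 32256.160) = 240.9 mm
7: √((1017.2)² + (486.1)²) = √(1034695.840 + 236293.210) = 1127.4 mm
8: √((338.2)² + (341.4)²) = √(114379.240 + 116553.960) = 480.6 mm
9: √((-920.0)² + (-910.6)²) = √(846400.000 + 829192.360) = 1294.4 mm
10: √((149.6)² + (-673.5)²) = √(22380.160 + 453602.250) = 689.9 mm
11: √((548.9)² + (-94.9)²) = √(301291.210 + 9006.010) = 557.0 mm
12: √((-782.2)² + (1060.2)²) = √(611836.840 + 1124024.040) = 1317.5 mm
13: √((855.6)² + (602.1)²) = √(732051.360 + 362524.410) = 1046.2 mm
Threshold 185 mm: none within range.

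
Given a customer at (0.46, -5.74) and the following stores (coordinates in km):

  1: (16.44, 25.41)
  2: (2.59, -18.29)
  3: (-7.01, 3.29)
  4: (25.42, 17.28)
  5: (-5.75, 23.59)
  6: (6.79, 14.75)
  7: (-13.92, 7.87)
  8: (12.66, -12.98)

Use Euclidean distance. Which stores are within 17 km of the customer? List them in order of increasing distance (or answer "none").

3, 2, 8

Distances from (0.46, -5.74):
1: 35.01 km
2: 12.73 km
3: 11.72 km
4: 33.95 km
5: 29.98 km
6: 21.45 km
7: 19.80 km
8: 14.19 km
Threshold 17 km: 3 (11.72 km), 2 (12.73 km), 8 (14.19 km) are within range.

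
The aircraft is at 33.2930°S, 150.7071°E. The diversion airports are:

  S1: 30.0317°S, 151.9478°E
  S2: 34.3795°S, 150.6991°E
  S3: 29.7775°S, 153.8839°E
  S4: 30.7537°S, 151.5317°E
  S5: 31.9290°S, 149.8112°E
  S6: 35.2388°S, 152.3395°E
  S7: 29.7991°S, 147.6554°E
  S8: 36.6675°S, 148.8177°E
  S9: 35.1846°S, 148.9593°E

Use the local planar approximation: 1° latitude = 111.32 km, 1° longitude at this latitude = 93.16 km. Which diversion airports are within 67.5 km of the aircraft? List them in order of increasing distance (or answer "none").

none

Distances from 33.2930°S, 150.7071°E:
S1: √((3.2613·111.32)² + (1.2407·93.16)²) = √(131803.789312 + 13359.571363) = 381.0031 km
S2: √((-1.0865·111.32)² + (-0.0080·93.16)²) = √(14628.704143 + 0.555442) = 120.9515 km
S3: √((3.5155·111.32)² + (3.1768·93.16)²) = √(153151.269063 + 87586.809728) = 490.6507 km
S4: √((2.5393·111.32)² + (0.8246·93.16)²) = √(79905.085522 + 5901.271839) = 292.9272 km
S5: √((1.3640·111.32)² + (-0.8959·93.16)²) = √(23055.531367 + 6965.912789) = 173.2670 km
S6: √((-1.9458·111.32)² + (1.6324·93.16)²) = √(46918.356781 + 23126.618269) = 264.6601 km
S7: √((3.4939·111.32)² + (-3.0517·93.16)²) = √(151275.061031 + 80824.427132) = 481.7670 km
S8: √((-3.3745·111.32)² + (-1.8894·93.16)²) = √(141112.426642 + 30981.809680) = 414.8424 km
S9: √((-1.8916·111.32)² + (-1.7478·93.16)²) = √(44340.951268 + 26511.996256) = 266.1822 km
Threshold 67.5 km: none within range.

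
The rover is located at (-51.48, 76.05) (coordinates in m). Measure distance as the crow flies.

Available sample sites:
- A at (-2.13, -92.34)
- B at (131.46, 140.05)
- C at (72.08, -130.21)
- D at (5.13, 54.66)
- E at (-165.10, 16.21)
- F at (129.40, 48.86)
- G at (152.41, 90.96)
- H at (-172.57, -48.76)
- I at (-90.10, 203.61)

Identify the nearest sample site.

D

Distances from (-51.48, 76.05):
A: 175.47 m
B: 193.81 m
C: 240.44 m
D: 60.52 m
E: 128.41 m
F: 182.91 m
G: 204.43 m
H: 173.90 m
I: 133.28 m
Minimum: D at 60.52 m.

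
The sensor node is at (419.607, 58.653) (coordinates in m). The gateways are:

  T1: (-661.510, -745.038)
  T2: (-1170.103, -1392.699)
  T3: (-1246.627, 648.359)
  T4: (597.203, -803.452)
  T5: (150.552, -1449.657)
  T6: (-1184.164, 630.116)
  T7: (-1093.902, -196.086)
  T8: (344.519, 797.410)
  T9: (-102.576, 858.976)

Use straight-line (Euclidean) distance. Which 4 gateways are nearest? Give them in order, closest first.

T8, T4, T9, T1

Distances from (419.607, 58.653):
T1: √((-1081.117)² + (-803.691)²) = √(1168813.96769 + 645919.22348) = 1347.120 m
T2: √((-1589.710)² + (-1451.352)²) = √(2527177.88410 + 2106422.62790) = 2152.580 m
T3: √((-1666.234)² + (589.706)²) = √(2776335.74276 + 347753.16644) = 1767.509 m
T4: √((177.596)² + (-862.105)²) = √(31540.33922 + 743225.03103) = 880.208 m
T5: √((-269.055)² + (-1508.310)²) = √(72390.59303 + 2274999.05610) = 1532.119 m
T6: √((-1603.771)² + (571.463)²) = √(2572081.42044 + 326569.96037) = 1702.543 m
T7: √((-1513.509)² + (-254.739)²) = √(2290709.49308 + 64891.95812) = 1534.797 m
T8: √((-75.088)² + (738.757)²) = √(5638.20774 + 545761.90505) = 742.563 m
T9: √((-522.183)² + (800.323)²) = √(272675.08549 + 640516.90433) = 955.611 m
Sorted: T8 (742.563 m) < T4 (880.208 m) < T9 (955.611 m) < T1 (1347.120 m) < T5 (1532.119 m) < T7 (1534.797 m) < …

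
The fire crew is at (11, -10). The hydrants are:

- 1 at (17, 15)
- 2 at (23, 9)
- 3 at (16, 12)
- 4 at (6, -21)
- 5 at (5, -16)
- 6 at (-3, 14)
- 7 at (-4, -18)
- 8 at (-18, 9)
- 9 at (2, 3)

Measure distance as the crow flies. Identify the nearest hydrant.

5

Distances from (11, -10):
1: √((6)² + (25)²) = √(36.000 + 625.000) = 25.7
2: √((12)² + (19)²) = √(144.000 + 361.000) = 22.5
3: √((5)² + (22)²) = √(25.000 + 484.000) = 22.6
4: √((-5)² + (-11)²) = √(25.000 + 121.000) = 12.1
5: √((-6)² + (-6)²) = √(36.000 + 36.000) = 8.5
6: √((-14)² + (24)²) = √(196.000 + 576.000) = 27.8
7: √((-15)² + (-8)²) = √(225.000 + 64.000) = 17.0
8: √((-29)² + (19)²) = √(841.000 + 361.000) = 34.7
9: √((-9)² + (13)²) = √(81.000 + 169.000) = 15.8
Minimum: 5 at 8.5.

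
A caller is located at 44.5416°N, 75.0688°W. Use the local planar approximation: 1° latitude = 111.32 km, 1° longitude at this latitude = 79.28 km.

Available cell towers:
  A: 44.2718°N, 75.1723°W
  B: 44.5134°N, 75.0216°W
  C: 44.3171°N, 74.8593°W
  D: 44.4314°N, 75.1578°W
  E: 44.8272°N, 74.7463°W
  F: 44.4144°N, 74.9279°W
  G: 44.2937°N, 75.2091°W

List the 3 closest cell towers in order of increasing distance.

B, D, F

Distances from 44.5416°N, 75.0688°W:
A: 31.1349 km
B: 4.8844 km
C: 30.0072 km
D: 14.1519 km
E: 40.7984 km
F: 18.0356 km
G: 29.7535 km
Sorted: B (4.8844 km) < D (14.1519 km) < F (18.0356 km) < G (29.7535 km) < C (30.0072 km) < …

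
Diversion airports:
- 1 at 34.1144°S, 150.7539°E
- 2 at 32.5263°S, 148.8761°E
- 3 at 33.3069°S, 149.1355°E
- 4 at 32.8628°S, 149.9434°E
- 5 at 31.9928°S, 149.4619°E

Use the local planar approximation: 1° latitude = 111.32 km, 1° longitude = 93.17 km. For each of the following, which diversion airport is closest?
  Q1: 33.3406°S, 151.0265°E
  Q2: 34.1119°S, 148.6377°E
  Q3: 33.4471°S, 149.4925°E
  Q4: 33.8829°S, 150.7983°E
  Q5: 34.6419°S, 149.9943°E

Q1→1; Q2→3; Q3→3; Q4→1; Q5→1

Q1 at 33.3406°S, 151.0265°E:
  1: √((-0.7738·111.32)² + (-0.2726·93.17)²) = √(7419.998989 + 645.065617) = 89.8057 km
  2: √((0.8143·111.32)² + (-2.1504·93.17)²) = √(8217.037423 + 40141.231645) = 219.9051 km
  3: √((0.0337·111.32)² + (-1.8910·93.17)²) = √(14.073632 + 31040.967469) = 176.2244 km
  4: √((0.4778·111.32)² + (-1.0831·93.17)²) = √(2829.037382 + 10183.317923) = 114.0717 km
  5: √((1.3478·111.32)² + (-1.5646·93.17)²) = √(22511.130176 + 21249.995519) = 209.1916 km
  → nearest: 1 (89.8057 km)
Q2 at 34.1119°S, 148.6377°E:
  1: √((-0.0025·111.32)² + (2.1162·93.17)²) = √(0.077451 + 38874.571150) = 197.1666 km
  2: √((1.5856·111.32)² + (0.2384·93.17)²) = √(31155.424257 + 493.360861) = 177.9011 km
  3: √((0.8050·111.32)² + (0.4978·93.17)²) = √(8030.418079 + 2151.106812) = 100.9035 km
  4: √((1.2491·111.32)² + (1.3057·93.17)²) = √(19334.850217 + 14799.225892) = 184.7541 km
  5: √((2.1191·111.32)² + (0.8242·93.17)²) = √(55647.966425 + 5896.813757) = 248.0822 km
  → nearest: 3 (100.9035 km)
Q3 at 33.4471°S, 149.4925°E:
  1: √((-0.6673·111.32)² + (1.2614·93.17)²) = √(5518.088291 + 13812.040537) = 139.0328 km
  2: √((0.9208·111.32)² + (-0.6164·93.17)²) = √(10506.958492 + 3298.203522) = 117.4954 km
  3: √((0.1402·111.32)² + (-0.3570·93.17)²) = √(243.580447 + 1106.340022) = 36.7413 km
  4: √((0.5843·111.32)² + (0.4509·93.17)²) = √(4230.757840 + 1764.869759) = 77.4314 km
  5: √((1.4543·111.32)² + (-0.0306·93.17)²) = √(26209.238542 + 8.128212) = 161.9178 km
  → nearest: 3 (36.7413 km)
Q4 at 33.8829°S, 150.7983°E:
  1: √((-0.2315·111.32)² + (-0.0444·93.17)²) = √(664.122794 + 17.112684) = 26.1005 km
  2: √((1.3566·111.32)² + (-1.9222·93.17)²) = √(22806.047303 + 32073.720241) = 234.2643 km
  3: √((0.5760·111.32)² + (-1.6628·93.17)²) = √(4111.415437 + 24001.159477) = 167.6680 km
  4: √((1.0201·111.32)² + (-0.8549·93.17)²) = √(12895.313074 + 6344.287058) = 138.7069 km
  5: √((1.8901·111.32)² + (-1.3364·93.17)²) = √(44270.656221 + 15503.334765) = 244.4872 km
  → nearest: 1 (26.1005 km)
Q5 at 34.6419°S, 149.9943°E:
  1: √((0.5275·111.32)² + (0.7596·93.17)²) = √(3448.191074 + 5008.666359) = 91.9612 km
  2: √((2.1156·111.32)² + (-1.1182·93.17)²) = √(55464.296906 + 10854.033729) = 257.5235 km
  3: √((1.3350·111.32)² + (-0.8588·93.17)²) = √(22085.585989 + 6402.303567) = 168.7836 km
  4: √((1.7791·111.32)² + (-0.0509·93.17)²) = √(39223.569594 + 22.489912) = 198.1062 km
  5: √((2.6491·111.32)² + (-0.5324·93.17)²) = √(86964.719522 + 2460.527847) = 299.0405 km
  → nearest: 1 (91.9612 km)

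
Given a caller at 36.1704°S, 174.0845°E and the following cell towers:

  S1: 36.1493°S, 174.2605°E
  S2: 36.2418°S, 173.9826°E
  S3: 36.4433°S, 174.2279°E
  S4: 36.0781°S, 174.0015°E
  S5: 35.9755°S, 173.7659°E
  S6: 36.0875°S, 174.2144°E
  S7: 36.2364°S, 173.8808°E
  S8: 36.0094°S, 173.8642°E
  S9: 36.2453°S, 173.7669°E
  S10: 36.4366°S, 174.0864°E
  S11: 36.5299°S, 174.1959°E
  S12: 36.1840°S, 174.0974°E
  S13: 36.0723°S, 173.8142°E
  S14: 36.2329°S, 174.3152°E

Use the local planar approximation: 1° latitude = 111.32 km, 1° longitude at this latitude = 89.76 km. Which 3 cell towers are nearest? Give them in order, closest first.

Distances from 36.1704°S, 174.0845°E:
S1: 15.9714 km
S2: 12.1175 km
S3: 32.9936 km
S4: 12.6916 km
S5: 35.8963 km
S6: 14.8699 km
S7: 19.7050 km
S8: 26.6877 km
S9: 29.7021 km
S10: 29.6339 km
S11: 41.2498 km
S12: 1.9060 km
S13: 26.6065 km
S14: 21.8452 km
Sorted: S12 (1.9060 km) < S2 (12.1175 km) < S4 (12.6916 km) < S6 (14.8699 km) < S1 (15.9714 km) < …

S12, S2, S4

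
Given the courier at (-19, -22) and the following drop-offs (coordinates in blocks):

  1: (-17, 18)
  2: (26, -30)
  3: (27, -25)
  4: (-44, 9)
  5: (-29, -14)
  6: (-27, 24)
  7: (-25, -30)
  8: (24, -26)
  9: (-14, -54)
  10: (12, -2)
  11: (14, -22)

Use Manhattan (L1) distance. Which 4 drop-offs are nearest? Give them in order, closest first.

Distances from (-19, -22):
1: 42 blocks
2: 53 blocks
3: 49 blocks
4: 56 blocks
5: 18 blocks
6: 54 blocks
7: 14 blocks
8: 47 blocks
9: 37 blocks
10: 51 blocks
11: 33 blocks
Sorted: 7 (14 blocks) < 5 (18 blocks) < 11 (33 blocks) < 9 (37 blocks) < 1 (42 blocks) < 8 (47 blocks) < …

7, 5, 11, 9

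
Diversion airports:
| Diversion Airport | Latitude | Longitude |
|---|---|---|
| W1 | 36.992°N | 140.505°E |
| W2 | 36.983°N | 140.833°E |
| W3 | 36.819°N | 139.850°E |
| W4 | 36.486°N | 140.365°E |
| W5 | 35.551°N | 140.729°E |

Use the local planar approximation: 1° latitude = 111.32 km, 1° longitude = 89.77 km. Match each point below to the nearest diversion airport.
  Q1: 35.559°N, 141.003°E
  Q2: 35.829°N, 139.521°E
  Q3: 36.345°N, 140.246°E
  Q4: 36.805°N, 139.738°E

Q1 at 35.559°N, 141.003°E:
  W1: 165.667 km
  W2: 159.253 km
  W3: 174.319 km
  W4: 118.022 km
  W5: 24.613 km
  → nearest: W5 (24.613 km)
Q2 at 35.829°N, 139.521°E:
  W1: 156.729 km
  W2: 174.283 km
  W3: 114.096 km
  W4: 105.307 km
  W5: 112.772 km
  → nearest: W4 (105.307 km)
Q3 at 36.345°N, 140.246°E:
  W1: 75.684 km
  W2: 88.436 km
  W3: 63.623 km
  W4: 18.986 km
  W5: 98.450 km
  → nearest: W4 (18.986 km)
Q4 at 36.805°N, 139.738°E:
  W1: 71.932 km
  W2: 100.275 km
  W3: 10.174 km
  W4: 66.552 km
  W5: 165.533 km
  → nearest: W3 (10.174 km)

Q1→W5; Q2→W4; Q3→W4; Q4→W3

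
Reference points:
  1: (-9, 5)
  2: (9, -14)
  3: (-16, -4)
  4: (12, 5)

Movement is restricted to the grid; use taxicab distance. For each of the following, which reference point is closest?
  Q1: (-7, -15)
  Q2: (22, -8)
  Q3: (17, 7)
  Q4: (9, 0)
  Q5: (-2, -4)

Q1 at (-7, -15):
  1: |-2| + |20| = 2 + 20 = 22
  2: |16| + |1| = 16 + 1 = 17
  3: |-9| + |11| = 9 + 11 = 20
  4: |19| + |20| = 19 + 20 = 39
  → nearest: 2 (17)
Q2 at (22, -8):
  1: |-31| + |13| = 31 + 13 = 44
  2: |-13| + |-6| = 13 + 6 = 19
  3: |-38| + |4| = 38 + 4 = 42
  4: |-10| + |13| = 10 + 13 = 23
  → nearest: 2 (19)
Q3 at (17, 7):
  1: |-26| + |-2| = 26 + 2 = 28
  2: |-8| + |-21| = 8 + 21 = 29
  3: |-33| + |-11| = 33 + 11 = 44
  4: |-5| + |-2| = 5 + 2 = 7
  → nearest: 4 (7)
Q4 at (9, 0):
  1: |-18| + |5| = 18 + 5 = 23
  2: |0| + |-14| = 0 + 14 = 14
  3: |-25| + |-4| = 25 + 4 = 29
  4: |3| + |5| = 3 + 5 = 8
  → nearest: 4 (8)
Q5 at (-2, -4):
  1: |-7| + |9| = 7 + 9 = 16
  2: |11| + |-10| = 11 + 10 = 21
  3: |-14| + |0| = 14 + 0 = 14
  4: |14| + |9| = 14 + 9 = 23
  → nearest: 3 (14)

Q1→2; Q2→2; Q3→4; Q4→4; Q5→3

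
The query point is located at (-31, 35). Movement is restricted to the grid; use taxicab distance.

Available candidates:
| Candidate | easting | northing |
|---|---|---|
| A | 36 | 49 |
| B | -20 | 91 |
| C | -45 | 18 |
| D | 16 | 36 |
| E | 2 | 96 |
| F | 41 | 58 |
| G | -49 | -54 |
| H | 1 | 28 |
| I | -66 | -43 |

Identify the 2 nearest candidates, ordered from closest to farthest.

Distances from (-31, 35):
A: 81
B: 67
C: 31
D: 48
E: 94
F: 95
G: 107
H: 39
I: 113
Sorted: C (31) < H (39) < D (48) < B (67) < …

C, H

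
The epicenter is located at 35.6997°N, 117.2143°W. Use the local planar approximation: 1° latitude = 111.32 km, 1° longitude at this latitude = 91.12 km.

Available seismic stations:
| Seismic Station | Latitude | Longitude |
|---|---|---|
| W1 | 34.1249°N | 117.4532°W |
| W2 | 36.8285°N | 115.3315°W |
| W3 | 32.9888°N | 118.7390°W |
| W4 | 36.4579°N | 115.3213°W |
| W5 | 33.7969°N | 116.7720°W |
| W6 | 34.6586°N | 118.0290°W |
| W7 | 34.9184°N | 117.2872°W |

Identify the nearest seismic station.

Distances from 35.6997°N, 117.2143°W:
W1: 176.6531 km
W2: 212.6571 km
W3: 332.2218 km
W4: 192.0330 km
W5: 215.6197 km
W6: 137.6322 km
W7: 87.2276 km
Minimum: W7 at 87.2276 km.

W7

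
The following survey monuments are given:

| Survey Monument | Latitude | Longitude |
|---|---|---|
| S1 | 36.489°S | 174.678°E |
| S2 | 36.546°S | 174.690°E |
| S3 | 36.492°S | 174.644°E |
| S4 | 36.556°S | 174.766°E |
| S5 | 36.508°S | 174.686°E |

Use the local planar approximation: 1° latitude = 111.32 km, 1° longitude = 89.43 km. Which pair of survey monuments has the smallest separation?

S1 and S5

Pairwise distances:
S1–S2: 6.435 km
S1–S3: 3.059 km
S1–S4: 10.843 km
S1–S5: 2.233 km
S2–S3: 7.284 km
S2–S4: 6.887 km
S2–S5: 4.245 km
S3–S4: 13.031 km
S3–S5: 4.157 km
S4–S5: 8.930 km
Closest pair: S1–S5 at 2.233 km.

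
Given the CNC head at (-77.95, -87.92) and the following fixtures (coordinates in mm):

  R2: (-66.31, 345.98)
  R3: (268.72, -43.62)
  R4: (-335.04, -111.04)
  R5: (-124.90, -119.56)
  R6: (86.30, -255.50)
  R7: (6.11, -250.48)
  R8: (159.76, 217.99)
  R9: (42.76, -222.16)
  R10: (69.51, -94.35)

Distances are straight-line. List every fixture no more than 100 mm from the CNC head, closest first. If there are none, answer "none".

Distances from (-77.95, -87.92):
R2: √((11.64)² + (433.90)²) = √(135.4896 + 188269.2100) = 434.06 mm
R3: √((346.67)² + (44.30)²) = √(120180.0889 + 1962.4900) = 349.49 mm
R4: √((-257.09)² + (-23.12)²) = √(66095.2681 + 534.5344) = 258.13 mm
R5: √((-46.95)² + (-31.64)²) = √(2204.3025 + 1001.0896) = 56.62 mm
R6: √((164.25)² + (-167.58)²) = √(26978.0625 + 28083.0564) = 234.65 mm
R7: √((84.06)² + (-162.56)²) = √(7066.0836 + 26425.7536) = 183.01 mm
R8: √((237.71)² + (305.91)²) = √(56506.0441 + 93580.9281) = 387.41 mm
R9: √((120.71)² + (-134.24)²) = √(14570.9041 + 18020.3776) = 180.53 mm
R10: √((147.46)² + (-6.43)²) = √(21744.4516 + 41.3449) = 147.60 mm
Threshold 100 mm: R5 (56.62 mm) is within range.

R5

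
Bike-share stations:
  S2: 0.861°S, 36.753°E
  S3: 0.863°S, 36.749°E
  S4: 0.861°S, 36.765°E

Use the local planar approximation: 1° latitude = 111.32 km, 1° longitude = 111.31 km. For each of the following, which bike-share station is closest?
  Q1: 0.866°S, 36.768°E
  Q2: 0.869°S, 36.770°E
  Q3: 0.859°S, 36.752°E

Q1 at 0.866°S, 36.768°E:
  S2: √((0.005·111.32)² + (-0.015·111.31)²) = √(0.30980 + 2.78773) = 1.760 km
  S3: √((0.003·111.32)² + (-0.019·111.31)²) = √(0.11153 + 4.47276) = 2.141 km
  S4: √((0.005·111.32)² + (-0.003·111.31)²) = √(0.30980 + 0.11151) = 0.649 km
  → nearest: S4 (0.649 km)
Q2 at 0.869°S, 36.770°E:
  S2: √((0.008·111.32)² + (-0.017·111.31)²) = √(0.79310 + 3.58069) = 2.091 km
  S3: √((0.006·111.32)² + (-0.021·111.31)²) = √(0.44612 + 5.46395) = 2.431 km
  S4: √((0.008·111.32)² + (-0.005·111.31)²) = √(0.79310 + 0.30975) = 1.050 km
  → nearest: S4 (1.050 km)
Q3 at 0.859°S, 36.752°E:
  S2: √((-0.002·111.32)² + (0.001·111.31)²) = √(0.04957 + 0.01239) = 0.249 km
  S3: √((-0.004·111.32)² + (-0.003·111.31)²) = √(0.19827 + 0.11151) = 0.557 km
  S4: √((-0.002·111.32)² + (0.013·111.31)²) = √(0.04957 + 2.09390) = 1.464 km
  → nearest: S2 (0.249 km)

Q1→S4; Q2→S4; Q3→S2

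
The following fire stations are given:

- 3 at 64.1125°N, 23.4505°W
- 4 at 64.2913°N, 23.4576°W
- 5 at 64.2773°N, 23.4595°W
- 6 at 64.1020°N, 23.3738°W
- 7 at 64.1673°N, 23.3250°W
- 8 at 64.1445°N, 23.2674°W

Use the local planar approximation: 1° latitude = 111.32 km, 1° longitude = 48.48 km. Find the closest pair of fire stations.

4 and 5

Pairwise distances:
3–4: 19.9070 km
3–5: 18.3507 km
3–6: 3.8978 km
3–7: 8.6158 km
3–8: 9.5648 km
4–5: 1.5612 km
4–6: 21.4609 km
4–7: 15.2272 km
4–8: 18.7638 km
5–6: 19.9518 km
5–7: 13.8731 km
5–8: 17.4722 km
6–7: 7.6445 km
6–8: 6.9994 km
7–8: 3.7736 km
Closest pair: 4–5 at 1.5612 km.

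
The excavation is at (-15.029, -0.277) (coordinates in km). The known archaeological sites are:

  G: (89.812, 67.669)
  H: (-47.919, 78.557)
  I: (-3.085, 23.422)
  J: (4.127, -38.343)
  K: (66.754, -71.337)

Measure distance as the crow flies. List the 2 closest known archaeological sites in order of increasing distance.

I, J

Distances from (-15.029, -0.277):
G: √((104.841)² + (67.946)²) = √(10991.63528 + 4616.65892) = 124.933 km
H: √((-32.890)² + (78.834)²) = √(1081.75210 + 6214.79956) = 85.420 km
I: √((11.944)² + (23.699)²) = √(142.65914 + 561.64260) = 26.539 km
J: √((19.156)² + (-38.066)²) = √(366.95234 + 1449.02036) = 42.614 km
K: √((81.783)² + (-71.060)²) = √(6688.45909 + 5049.52360) = 108.342 km
Sorted: I (26.539 km) < J (42.614 km) < H (85.420 km) < K (108.342 km) < …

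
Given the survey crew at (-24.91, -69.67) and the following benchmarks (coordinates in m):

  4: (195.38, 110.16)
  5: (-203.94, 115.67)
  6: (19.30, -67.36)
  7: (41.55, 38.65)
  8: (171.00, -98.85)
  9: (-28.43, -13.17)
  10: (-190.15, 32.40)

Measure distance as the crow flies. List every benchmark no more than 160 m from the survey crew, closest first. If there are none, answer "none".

Distances from (-24.91, -69.67):
4: √((220.29)² + (179.83)²) = √(48527.6841 + 32338.8289) = 284.37 m
5: √((-179.03)² + (185.34)²) = √(32051.7409 + 34350.9156) = 257.69 m
6: √((44.21)² + (2.31)²) = √(1954.5241 + 5.3361) = 44.27 m
7: √((66.46)² + (108.32)²) = √(4416.9316 + 11733.2224) = 127.08 m
8: √((195.91)² + (-29.18)²) = √(38380.7281 + 851.4724) = 198.07 m
9: √((-3.52)² + (56.50)²) = √(12.3904 + 3192.2500) = 56.61 m
10: √((-165.24)² + (102.07)²) = √(27304.2576 + 10418.2849) = 194.22 m
Threshold 160 m: 6 (44.27 m), 9 (56.61 m), 7 (127.08 m) are within range.

6, 9, 7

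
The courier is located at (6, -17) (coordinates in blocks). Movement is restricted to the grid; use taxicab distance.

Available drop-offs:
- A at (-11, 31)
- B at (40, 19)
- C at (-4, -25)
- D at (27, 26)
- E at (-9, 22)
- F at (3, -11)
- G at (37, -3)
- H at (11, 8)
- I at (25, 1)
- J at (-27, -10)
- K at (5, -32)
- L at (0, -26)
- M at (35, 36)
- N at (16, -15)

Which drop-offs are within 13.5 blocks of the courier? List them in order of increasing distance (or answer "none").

F, N

Distances from (6, -17):
A: |-17| + |48| = 17 + 48 = 65 blocks
B: |34| + |36| = 34 + 36 = 70 blocks
C: |-10| + |-8| = 10 + 8 = 18 blocks
D: |21| + |43| = 21 + 43 = 64 blocks
E: |-15| + |39| = 15 + 39 = 54 blocks
F: |-3| + |6| = 3 + 6 = 9 blocks
G: |31| + |14| = 31 + 14 = 45 blocks
H: |5| + |25| = 5 + 25 = 30 blocks
I: |19| + |18| = 19 + 18 = 37 blocks
J: |-33| + |7| = 33 + 7 = 40 blocks
K: |-1| + |-15| = 1 + 15 = 16 blocks
L: |-6| + |-9| = 6 + 9 = 15 blocks
M: |29| + |53| = 29 + 53 = 82 blocks
N: |10| + |2| = 10 + 2 = 12 blocks
Threshold 13.5 blocks: F (9 blocks), N (12 blocks) are within range.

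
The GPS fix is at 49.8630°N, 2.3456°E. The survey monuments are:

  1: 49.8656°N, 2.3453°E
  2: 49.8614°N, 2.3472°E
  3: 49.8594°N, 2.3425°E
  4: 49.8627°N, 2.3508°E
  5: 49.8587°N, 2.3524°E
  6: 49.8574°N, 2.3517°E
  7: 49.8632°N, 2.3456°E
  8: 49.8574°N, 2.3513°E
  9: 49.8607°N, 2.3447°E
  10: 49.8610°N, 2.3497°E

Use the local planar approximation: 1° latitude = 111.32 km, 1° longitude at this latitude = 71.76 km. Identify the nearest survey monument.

7

Distances from 49.8630°N, 2.3456°E:
1: √((0.0026·111.32)² + (-0.0003·71.76)²) = √(0.083771 + 0.000463) = 0.2902 km
2: √((-0.0016·111.32)² + (0.0016·71.76)²) = √(0.031724 + 0.013183) = 0.2119 km
3: √((-0.0036·111.32)² + (-0.0031·71.76)²) = √(0.160602 + 0.049487) = 0.4584 km
4: √((-0.0003·111.32)² + (0.0052·71.76)²) = √(0.001115 + 0.139242) = 0.3746 km
5: √((-0.0043·111.32)² + (0.0068·71.76)²) = √(0.229131 + 0.238113) = 0.6836 km
6: √((-0.0056·111.32)² + (0.0061·71.76)²) = √(0.388618 + 0.191613) = 0.7617 km
7: √((0.0002·111.32)² + (0.0000·71.76)²) = √(0.000496 + 0.000000) = 0.0223 km
8: √((-0.0056·111.32)² + (0.0057·71.76)²) = √(0.388618 + 0.167307) = 0.7456 km
9: √((-0.0023·111.32)² + (-0.0009·71.76)²) = √(0.065554 + 0.004171) = 0.2641 km
10: √((-0.0020·111.32)² + (0.0041·71.76)²) = √(0.049569 + 0.086563) = 0.3690 km
Minimum: 7 at 0.0223 km.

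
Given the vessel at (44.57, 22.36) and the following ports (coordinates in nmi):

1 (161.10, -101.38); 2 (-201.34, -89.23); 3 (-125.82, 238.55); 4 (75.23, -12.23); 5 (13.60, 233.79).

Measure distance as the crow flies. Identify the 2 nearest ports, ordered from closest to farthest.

Distances from (44.57, 22.36):
1: √((116.53)² + (-123.74)²) = √(13579.2409 + 15311.5876) = 169.97 nmi
2: √((-245.91)² + (-111.59)²) = √(60471.7281 + 12452.3281) = 270.04 nmi
3: √((-170.39)² + (216.19)²) = √(29032.7521 + 46738.1161) = 275.27 nmi
4: √((30.66)² + (-34.59)²) = √(940.0356 + 1196.4681) = 46.22 nmi
5: √((-30.97)² + (211.43)²) = √(959.1409 + 44702.6449) = 213.69 nmi
Sorted: 4 (46.22 nmi) < 1 (169.97 nmi) < 5 (213.69 nmi) < 2 (270.04 nmi) < …

4, 1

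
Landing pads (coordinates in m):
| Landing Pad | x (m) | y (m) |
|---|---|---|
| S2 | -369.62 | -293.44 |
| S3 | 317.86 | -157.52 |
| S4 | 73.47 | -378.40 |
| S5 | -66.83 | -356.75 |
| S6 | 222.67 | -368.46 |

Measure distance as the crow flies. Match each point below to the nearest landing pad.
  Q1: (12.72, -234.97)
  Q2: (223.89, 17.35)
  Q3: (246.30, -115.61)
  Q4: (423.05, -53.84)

Q1 at (12.72, -234.97):
  S2: 386.78 m
  S3: 314.82 m
  S4: 155.76 m
  S5: 145.46 m
  S6: 248.79 m
  → nearest: S5 (145.46 m)
Q2 at (223.89, 17.35):
  S2: 669.96 m
  S3: 198.52 m
  S4: 423.37 m
  S5: 473.78 m
  S6: 385.81 m
  → nearest: S3 (198.52 m)
Q3 at (246.30, -115.61):
  S2: 641.08 m
  S3: 82.93 m
  S4: 314.53 m
  S5: 395.22 m
  S6: 253.95 m
  → nearest: S3 (82.93 m)
Q4 at (423.05, -53.84):
  S2: 828.09 m
  S3: 147.70 m
  S4: 477.02 m
  S5: 575.97 m
  S6: 373.01 m
  → nearest: S3 (147.70 m)

Q1→S5; Q2→S3; Q3→S3; Q4→S3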